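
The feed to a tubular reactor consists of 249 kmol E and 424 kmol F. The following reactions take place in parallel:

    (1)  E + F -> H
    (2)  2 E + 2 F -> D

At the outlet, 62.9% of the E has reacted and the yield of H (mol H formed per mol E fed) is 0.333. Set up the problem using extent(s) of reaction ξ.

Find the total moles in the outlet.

480 kmol

Yield of H: 1ξ₁ / 249 = 0.333 → ξ₁ = 82.92 kmol.
Conversion of E: 1ξ₁ + 2ξ₂ = 0.629 × 249 = 156.6 → ξ₂ = 36.85 kmol.
Outlet amounts (n = n₀ + Σ ν·ξ):
  E: 249 − 1(82.92) − 2(36.85) = 92.38
  F: 424 − 1(82.92) − 2(36.85) = 267.4
  H: 0 + 1(82.92) = 82.92
  D: 0 + 1(36.85) = 36.85
Total out = 92.38 + 267.4 + 82.92 + 36.85 = 479.5 kmol.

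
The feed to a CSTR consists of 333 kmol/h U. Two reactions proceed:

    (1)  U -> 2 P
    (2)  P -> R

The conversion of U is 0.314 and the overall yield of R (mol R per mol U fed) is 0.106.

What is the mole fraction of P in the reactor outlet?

0.397

Conversion of U: U consumed = 1ξ₁ = 0.314 × 333 → ξ₁ = 104.6 kmol/h.
Yield of R: 1ξ₂ / 333 = 0.106 → ξ₂ = 35.3 kmol/h.
Outlet amounts (n = n₀ + Σ ν·ξ):
  U: 333 − 1(104.6) = 228.4
  P: 0 + 2(104.6) − 1(35.3) = 173.8
  R: 0 + 1(35.3) = 35.3
Total out = 437.6 kmol/h; y_P = 173.8 / 437.6 = 0.3973.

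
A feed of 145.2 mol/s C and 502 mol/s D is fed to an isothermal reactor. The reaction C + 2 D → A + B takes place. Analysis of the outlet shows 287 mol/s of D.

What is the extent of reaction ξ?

ξ = 108 mol/s

For D: n = n₀ − 2ξ → 287 = 502 − 2ξ, giving ξ = 107.5 mol/s.
Outlet amounts (n = n₀ + ν ξ):
  C: 145.2 − 1(107.5) = 37.7
  D: 502 − 2(107.5) = 287
  A: 0 + 1(107.5) = 107.5
  B: 0 + 1(107.5) = 107.5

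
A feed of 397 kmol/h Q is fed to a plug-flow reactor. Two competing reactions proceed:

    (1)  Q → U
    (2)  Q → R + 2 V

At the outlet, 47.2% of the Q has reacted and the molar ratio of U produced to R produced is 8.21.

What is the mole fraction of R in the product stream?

0.0465

Conversion of Q: Q consumed = 0.472 × 397 = 187.4 kmol/h = 1ξ₁ + 1ξ₂.
Selectivity: 1ξ₁ / (1ξ₂) = 8.21 → ξ₁ = 8.21 ξ₂.
Substitute: (1·8.21 + 1) ξ₂ = 187.4 → ξ₂ = 20.35 kmol/h, ξ₁ = 167 kmol/h.
Outlet amounts (n = n₀ + Σ ν·ξ):
  Q: 397 − 1(167) − 1(20.35) = 209.6
  U: 0 + 1(167) = 167
  R: 0 + 1(20.35) = 20.35
  V: 0 + 2(20.35) = 40.69
Total out = 437.7 kmol/h; y_R = 20.35 / 437.7 = 0.04648.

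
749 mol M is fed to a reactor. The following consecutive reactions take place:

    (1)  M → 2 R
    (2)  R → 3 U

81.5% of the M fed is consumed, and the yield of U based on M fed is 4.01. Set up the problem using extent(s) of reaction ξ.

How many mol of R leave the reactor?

220 mol

Conversion of M: M consumed = 1ξ₁ = 0.815 × 749 → ξ₁ = 610.4 mol.
Yield of U: 3ξ₂ / 749 = 4.01 → ξ₂ = 1001 mol.
Outlet amounts (n = n₀ + Σ ν·ξ):
  M: 749 − 1(610.4) = 138.6
  R: 0 + 2(610.4) − 1(1001) = 219.7
  U: 0 + 3(1001) = 3003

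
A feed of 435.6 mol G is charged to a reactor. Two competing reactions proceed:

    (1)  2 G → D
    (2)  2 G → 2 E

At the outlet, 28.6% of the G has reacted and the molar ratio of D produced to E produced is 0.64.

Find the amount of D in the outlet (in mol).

Conversion of G: G consumed = 0.286 × 435.6 = 124.6 mol = 2ξ₁ + 2ξ₂.
Selectivity: 1ξ₁ / (2ξ₂) = 0.64 → ξ₁ = 1.28 ξ₂.
Substitute: (2·1.28 + 2) ξ₂ = 124.6 → ξ₂ = 27.32 mol, ξ₁ = 34.97 mol.
Outlet amounts (n = n₀ + Σ ν·ξ):
  G: 435.6 − 2(34.97) − 2(27.32) = 311
  D: 0 + 1(34.97) = 34.97
  E: 0 + 2(27.32) = 54.64

35 mol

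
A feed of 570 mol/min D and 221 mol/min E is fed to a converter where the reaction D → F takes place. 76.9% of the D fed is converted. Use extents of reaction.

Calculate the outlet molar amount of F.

438 mol/min

D reacted = 0.769 × 570 = 438.3 mol/min; ν_D = −1, so ξ = 438.3/1 = 438.3 mol/min.
Outlet amounts (n = n₀ + ν ξ):
  D: 570 − 1(438.3) = 131.7
  F: 0 + 1(438.3) = 438.3
  E: 221 (inert)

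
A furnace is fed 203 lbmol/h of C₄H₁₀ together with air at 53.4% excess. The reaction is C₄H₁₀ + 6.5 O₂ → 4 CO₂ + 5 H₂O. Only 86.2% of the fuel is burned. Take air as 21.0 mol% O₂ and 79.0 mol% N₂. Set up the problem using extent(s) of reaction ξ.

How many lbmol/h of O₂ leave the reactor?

Stoichiometric O₂ = 6.5 × 203 = 1320 lbmol/h; O₂ fed = 1320 × 1.534 = 2024 lbmol/h.
N₂ fed = 2024 × 79/21 = 7615 lbmol/h.
Fuel reacted = 0.862 × 203 → ξ = 175 lbmol/h.
Outlet (n = n₀ + ν ξ):
  C₄H₁₀: 203 − 1(175) = 28.01
  O₂: 2024 − 6.5(175) = 886.7
  N₂: 7615 (inert)
  CO₂: 0 + 4(175) = 699.9
  H₂O: 0 + 5(175) = 874.9

887 lbmol/h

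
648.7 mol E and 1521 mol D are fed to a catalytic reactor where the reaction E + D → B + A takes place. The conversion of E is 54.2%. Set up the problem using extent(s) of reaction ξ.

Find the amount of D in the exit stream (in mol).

E reacted = 0.542 × 648.7 = 351.6 mol; ν_E = −1, so ξ = 351.6/1 = 351.6 mol.
Outlet amounts (n = n₀ + ν ξ):
  E: 648.7 − 1(351.6) = 297.1
  D: 1521 − 1(351.6) = 1169
  B: 0 + 1(351.6) = 351.6
  A: 0 + 1(351.6) = 351.6

1170 mol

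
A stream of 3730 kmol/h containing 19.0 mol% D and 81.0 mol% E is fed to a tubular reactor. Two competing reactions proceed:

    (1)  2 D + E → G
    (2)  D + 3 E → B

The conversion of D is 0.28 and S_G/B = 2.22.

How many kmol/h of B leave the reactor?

Conversion of D: D consumed = 0.28 × 708.7 = 198.4 kmol/h = 2ξ₁ + 1ξ₂.
Selectivity: 1ξ₁ / (1ξ₂) = 2.22 → ξ₁ = 2.22 ξ₂.
Substitute: (2·2.22 + 1) ξ₂ = 198.4 → ξ₂ = 36.48 kmol/h, ξ₁ = 80.98 kmol/h.
Outlet amounts (n = n₀ + Σ ν·ξ):
  D: 708.7 − 2(80.98) − 1(36.48) = 510.3
  E: 3021 − 1(80.98) − 3(36.48) = 2831
  G: 0 + 1(80.98) = 80.98
  B: 0 + 1(36.48) = 36.48

36.5 kmol/h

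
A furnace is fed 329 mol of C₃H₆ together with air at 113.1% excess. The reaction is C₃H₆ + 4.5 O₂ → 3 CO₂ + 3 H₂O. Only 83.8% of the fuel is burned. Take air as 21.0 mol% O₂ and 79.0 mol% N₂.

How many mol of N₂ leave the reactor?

11900 mol

Stoichiometric O₂ = 4.5 × 329 = 1480 mol; O₂ fed = 1480 × 2.131 = 3155 mol.
N₂ fed = 3155 × 79/21 = 11870 mol.
Fuel reacted = 0.838 × 329 → ξ = 275.7 mol.
Outlet (n = n₀ + ν ξ):
  C₃H₆: 329 − 1(275.7) = 53.3
  O₂: 3155 − 4.5(275.7) = 1914
  N₂: 11870 (inert)
  CO₂: 0 + 3(275.7) = 827.1
  H₂O: 0 + 3(275.7) = 827.1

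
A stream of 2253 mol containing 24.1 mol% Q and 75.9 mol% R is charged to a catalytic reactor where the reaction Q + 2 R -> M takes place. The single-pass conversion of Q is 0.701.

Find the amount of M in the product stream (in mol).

381 mol

Q reacted = 0.701 × 543 = 380.6 mol; ν_Q = −1, so ξ = 380.6/1 = 380.6 mol.
Outlet amounts (n = n₀ + ν ξ):
  Q: 543 − 1(380.6) = 162.3
  R: 1710 − 2(380.6) = 948.8
  M: 0 + 1(380.6) = 380.6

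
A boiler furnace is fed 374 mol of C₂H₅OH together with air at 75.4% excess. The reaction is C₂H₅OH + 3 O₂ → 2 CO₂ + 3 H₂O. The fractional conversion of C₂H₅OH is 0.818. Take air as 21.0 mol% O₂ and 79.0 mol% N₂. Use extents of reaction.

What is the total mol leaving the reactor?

Stoichiometric O₂ = 3 × 374 = 1122 mol; O₂ fed = 1122 × 1.754 = 1968 mol.
N₂ fed = 1968 × 79/21 = 7403 mol.
Fuel reacted = 0.818 × 374 → ξ = 305.9 mol.
Outlet (n = n₀ + ν ξ):
  C₂H₅OH: 374 − 1(305.9) = 68.07
  O₂: 1968 − 3(305.9) = 1050
  N₂: 7403 (inert)
  CO₂: 0 + 2(305.9) = 611.9
  H₂O: 0 + 3(305.9) = 917.8
Total out = 68.07 + 1050 + 7403 + 611.9 + 917.8 = 10050 mol.

10100 mol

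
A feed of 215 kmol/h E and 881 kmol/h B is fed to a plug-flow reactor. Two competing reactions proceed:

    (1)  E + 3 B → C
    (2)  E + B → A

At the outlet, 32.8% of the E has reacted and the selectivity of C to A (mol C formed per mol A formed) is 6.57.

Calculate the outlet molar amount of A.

9.32 kmol/h

Conversion of E: E consumed = 0.328 × 215 = 70.52 kmol/h = 1ξ₁ + 1ξ₂.
Selectivity: 1ξ₁ / (1ξ₂) = 6.57 → ξ₁ = 6.57 ξ₂.
Substitute: (1·6.57 + 1) ξ₂ = 70.52 → ξ₂ = 9.316 kmol/h, ξ₁ = 61.2 kmol/h.
Outlet amounts (n = n₀ + Σ ν·ξ):
  E: 215 − 1(61.2) − 1(9.316) = 144.5
  B: 881 − 3(61.2) − 1(9.316) = 688.1
  C: 0 + 1(61.2) = 61.2
  A: 0 + 1(9.316) = 9.316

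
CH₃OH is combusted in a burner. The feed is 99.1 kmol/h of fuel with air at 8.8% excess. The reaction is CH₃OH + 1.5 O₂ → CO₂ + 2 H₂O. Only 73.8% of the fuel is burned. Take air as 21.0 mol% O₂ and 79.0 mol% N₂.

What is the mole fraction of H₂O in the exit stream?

Stoichiometric O₂ = 1.5 × 99.1 = 148.6 kmol/h; O₂ fed = 148.6 × 1.088 = 161.7 kmol/h.
N₂ fed = 161.7 × 79/21 = 608.4 kmol/h.
Fuel reacted = 0.738 × 99.1 → ξ = 73.14 kmol/h.
Outlet (n = n₀ + ν ξ):
  CH₃OH: 99.1 − 1(73.14) = 25.96
  O₂: 161.7 − 1.5(73.14) = 52.03
  N₂: 608.4 (inert)
  CO₂: 0 + 1(73.14) = 73.14
  H₂O: 0 + 2(73.14) = 146.3
Total out = 905.8 kmol/h; y_H₂O = 146.3 / 905.8 = 0.1615.

0.161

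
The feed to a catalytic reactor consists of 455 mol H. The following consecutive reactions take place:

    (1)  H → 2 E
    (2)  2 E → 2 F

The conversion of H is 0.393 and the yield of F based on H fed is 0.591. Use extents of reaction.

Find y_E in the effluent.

0.14

Conversion of H: H consumed = 1ξ₁ = 0.393 × 455 → ξ₁ = 178.8 mol.
Yield of F: 2ξ₂ / 455 = 0.591 → ξ₂ = 134.5 mol.
Outlet amounts (n = n₀ + Σ ν·ξ):
  H: 455 − 1(178.8) = 276.2
  E: 0 + 2(178.8) − 2(134.5) = 88.73
  F: 0 + 2(134.5) = 268.9
Total out = 633.8 mol; y_E = 88.73 / 633.8 = 0.14.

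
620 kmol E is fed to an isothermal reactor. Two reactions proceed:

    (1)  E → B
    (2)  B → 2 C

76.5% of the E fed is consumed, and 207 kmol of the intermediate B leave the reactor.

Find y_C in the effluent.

0.603

Conversion of E: E consumed = 1ξ₁ = 0.765 × 620 → ξ₁ = 474.3 kmol.
B balance: n_B = 0 + 1ξ₁ − 1ξ₂ = 207 → ξ₂ = (1·474.3 − 207)/1 = 267.3 kmol.
Outlet amounts (n = n₀ + Σ ν·ξ):
  E: 620 − 1(474.3) = 145.7
  B: 0 + 1(474.3) − 1(267.3) = 207
  C: 0 + 2(267.3) = 534.6
Total out = 887.3 kmol; y_C = 534.6 / 887.3 = 0.6025.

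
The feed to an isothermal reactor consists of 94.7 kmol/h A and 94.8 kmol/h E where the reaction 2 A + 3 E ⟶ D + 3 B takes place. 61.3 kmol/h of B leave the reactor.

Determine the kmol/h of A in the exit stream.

For B: n = n₀ + 3ξ → 61.3 = 0 + 3ξ, giving ξ = 20.43 kmol/h.
Outlet amounts (n = n₀ + ν ξ):
  A: 94.7 − 2(20.43) = 53.83
  E: 94.8 − 3(20.43) = 33.5
  D: 0 + 1(20.43) = 20.43
  B: 0 + 3(20.43) = 61.3

53.8 kmol/h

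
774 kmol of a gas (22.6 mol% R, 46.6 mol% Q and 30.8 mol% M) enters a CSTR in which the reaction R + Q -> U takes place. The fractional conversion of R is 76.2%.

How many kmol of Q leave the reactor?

R reacted = 0.762 × 174.9 = 133.3 kmol; ν_R = −1, so ξ = 133.3/1 = 133.3 kmol.
Outlet amounts (n = n₀ + ν ξ):
  R: 174.9 − 1(133.3) = 41.63
  Q: 360.7 − 1(133.3) = 227.4
  U: 0 + 1(133.3) = 133.3
  M: 238.4 (inert)

227 kmol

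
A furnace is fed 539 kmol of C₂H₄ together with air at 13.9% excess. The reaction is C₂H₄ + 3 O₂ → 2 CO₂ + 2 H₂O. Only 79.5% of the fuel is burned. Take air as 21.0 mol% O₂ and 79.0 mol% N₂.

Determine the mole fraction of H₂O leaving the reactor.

0.0921

Stoichiometric O₂ = 3 × 539 = 1617 kmol; O₂ fed = 1617 × 1.139 = 1842 kmol.
N₂ fed = 1842 × 79/21 = 6929 kmol.
Fuel reacted = 0.795 × 539 → ξ = 428.5 kmol.
Outlet (n = n₀ + ν ξ):
  C₂H₄: 539 − 1(428.5) = 110.5
  O₂: 1842 − 3(428.5) = 556.2
  N₂: 6929 (inert)
  CO₂: 0 + 2(428.5) = 857
  H₂O: 0 + 2(428.5) = 857
Total out = 9309 kmol; y_H₂O = 857 / 9309 = 0.09206.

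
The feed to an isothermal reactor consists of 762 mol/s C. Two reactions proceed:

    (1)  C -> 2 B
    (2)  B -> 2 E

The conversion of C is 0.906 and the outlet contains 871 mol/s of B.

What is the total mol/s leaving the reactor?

1960 mol/s

Conversion of C: C consumed = 1ξ₁ = 0.906 × 762 → ξ₁ = 690.4 mol/s.
B balance: n_B = 0 + 2ξ₁ − 1ξ₂ = 871 → ξ₂ = (2·690.4 − 871)/1 = 509.7 mol/s.
Outlet amounts (n = n₀ + Σ ν·ξ):
  C: 762 − 1(690.4) = 71.63
  B: 0 + 2(690.4) − 1(509.7) = 871
  E: 0 + 2(509.7) = 1019
Total out = 71.63 + 871 + 1019 = 1962 mol/s.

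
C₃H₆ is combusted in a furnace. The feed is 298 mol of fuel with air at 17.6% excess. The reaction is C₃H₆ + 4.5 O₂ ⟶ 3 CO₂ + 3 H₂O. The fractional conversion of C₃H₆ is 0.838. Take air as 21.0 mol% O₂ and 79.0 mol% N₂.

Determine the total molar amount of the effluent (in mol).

7930 mol

Stoichiometric O₂ = 4.5 × 298 = 1341 mol; O₂ fed = 1341 × 1.176 = 1577 mol.
N₂ fed = 1577 × 79/21 = 5933 mol.
Fuel reacted = 0.838 × 298 → ξ = 249.7 mol.
Outlet (n = n₀ + ν ξ):
  C₃H₆: 298 − 1(249.7) = 48.28
  O₂: 1577 − 4.5(249.7) = 453.3
  N₂: 5933 (inert)
  CO₂: 0 + 3(249.7) = 749.2
  H₂O: 0 + 3(249.7) = 749.2
Total out = 48.28 + 453.3 + 5933 + 749.2 + 749.2 = 7932 mol.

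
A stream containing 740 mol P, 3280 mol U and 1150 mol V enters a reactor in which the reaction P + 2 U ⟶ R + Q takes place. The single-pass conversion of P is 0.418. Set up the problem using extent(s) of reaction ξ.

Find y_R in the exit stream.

0.0636

P reacted = 0.418 × 740 = 309.3 mol; ν_P = −1, so ξ = 309.3/1 = 309.3 mol.
Outlet amounts (n = n₀ + ν ξ):
  P: 740 − 1(309.3) = 430.7
  U: 3280 − 2(309.3) = 2661
  R: 0 + 1(309.3) = 309.3
  Q: 0 + 1(309.3) = 309.3
  V: 1150 (inert)
Total out = 4861 mol; y_R = 309.3 / 4861 = 0.06364.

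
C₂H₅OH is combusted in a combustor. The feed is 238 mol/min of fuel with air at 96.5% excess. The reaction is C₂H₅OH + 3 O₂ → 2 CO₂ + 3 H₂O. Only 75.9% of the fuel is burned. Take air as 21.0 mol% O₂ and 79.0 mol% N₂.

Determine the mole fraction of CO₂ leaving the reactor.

Stoichiometric O₂ = 3 × 238 = 714 mol/min; O₂ fed = 714 × 1.965 = 1403 mol/min.
N₂ fed = 1403 × 79/21 = 5278 mol/min.
Fuel reacted = 0.759 × 238 → ξ = 180.6 mol/min.
Outlet (n = n₀ + ν ξ):
  C₂H₅OH: 238 − 1(180.6) = 57.36
  O₂: 1403 − 3(180.6) = 861.1
  N₂: 5278 (inert)
  CO₂: 0 + 2(180.6) = 361.3
  H₂O: 0 + 3(180.6) = 541.9
Total out = 7100 mol/min; y_CO₂ = 361.3 / 7100 = 0.05089.

0.0509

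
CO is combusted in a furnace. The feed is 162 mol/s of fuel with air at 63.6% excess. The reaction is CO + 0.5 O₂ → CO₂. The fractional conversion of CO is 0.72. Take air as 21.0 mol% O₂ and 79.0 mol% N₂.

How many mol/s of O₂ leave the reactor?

Stoichiometric O₂ = 0.5 × 162 = 81 mol/s; O₂ fed = 81 × 1.636 = 132.5 mol/s.
N₂ fed = 132.5 × 79/21 = 498.5 mol/s.
Fuel reacted = 0.72 × 162 → ξ = 116.6 mol/s.
Outlet (n = n₀ + ν ξ):
  CO: 162 − 1(116.6) = 45.36
  O₂: 132.5 − 0.5(116.6) = 74.2
  N₂: 498.5 (inert)
  CO₂: 0 + 1(116.6) = 116.6

74.2 mol/s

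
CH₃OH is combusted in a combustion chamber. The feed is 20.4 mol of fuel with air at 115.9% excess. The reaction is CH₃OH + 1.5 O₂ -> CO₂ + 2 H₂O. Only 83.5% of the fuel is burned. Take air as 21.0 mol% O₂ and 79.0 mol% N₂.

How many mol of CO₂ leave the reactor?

Stoichiometric O₂ = 1.5 × 20.4 = 30.6 mol; O₂ fed = 30.6 × 2.159 = 66.07 mol.
N₂ fed = 66.07 × 79/21 = 248.5 mol.
Fuel reacted = 0.835 × 20.4 → ξ = 17.03 mol.
Outlet (n = n₀ + ν ξ):
  CH₃OH: 20.4 − 1(17.03) = 3.366
  O₂: 66.07 − 1.5(17.03) = 40.51
  N₂: 248.5 (inert)
  CO₂: 0 + 1(17.03) = 17.03
  H₂O: 0 + 2(17.03) = 34.07

17 mol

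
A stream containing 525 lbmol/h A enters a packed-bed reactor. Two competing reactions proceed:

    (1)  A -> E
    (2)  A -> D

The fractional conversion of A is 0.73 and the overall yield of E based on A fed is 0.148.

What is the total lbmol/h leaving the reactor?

Yield of E: 1ξ₁ / 525 = 0.148 → ξ₁ = 77.7 lbmol/h.
Conversion of A: 1ξ₁ + 1ξ₂ = 0.73 × 525 = 383.2 → ξ₂ = 305.6 lbmol/h.
Outlet amounts (n = n₀ + Σ ν·ξ):
  A: 525 − 1(77.7) − 1(305.6) = 141.8
  E: 0 + 1(77.7) = 77.7
  D: 0 + 1(305.6) = 305.6
Total out = 141.8 + 77.7 + 305.6 = 525 lbmol/h.

525 lbmol/h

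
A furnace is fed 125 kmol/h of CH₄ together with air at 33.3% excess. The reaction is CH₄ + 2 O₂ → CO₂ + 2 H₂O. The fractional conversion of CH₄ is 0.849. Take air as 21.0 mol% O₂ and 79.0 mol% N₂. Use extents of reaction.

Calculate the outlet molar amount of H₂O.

Stoichiometric O₂ = 2 × 125 = 250 kmol/h; O₂ fed = 250 × 1.333 = 333.2 kmol/h.
N₂ fed = 333.2 × 79/21 = 1254 kmol/h.
Fuel reacted = 0.849 × 125 → ξ = 106.1 kmol/h.
Outlet (n = n₀ + ν ξ):
  CH₄: 125 − 1(106.1) = 18.88
  O₂: 333.2 − 2(106.1) = 121
  N₂: 1254 (inert)
  CO₂: 0 + 1(106.1) = 106.1
  H₂O: 0 + 2(106.1) = 212.2

212 kmol/h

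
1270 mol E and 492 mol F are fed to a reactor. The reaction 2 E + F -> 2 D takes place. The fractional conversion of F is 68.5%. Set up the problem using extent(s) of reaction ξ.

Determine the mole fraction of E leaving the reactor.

F reacted = 0.685 × 492 = 337 mol; ν_F = −1, so ξ = 337/1 = 337 mol.
Outlet amounts (n = n₀ + ν ξ):
  E: 1270 − 2(337) = 596
  F: 492 − 1(337) = 155
  D: 0 + 2(337) = 674
Total out = 1425 mol; y_E = 596 / 1425 = 0.4182.

0.418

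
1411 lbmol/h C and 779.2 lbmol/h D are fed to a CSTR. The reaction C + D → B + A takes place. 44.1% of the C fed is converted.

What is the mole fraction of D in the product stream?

0.0717

C reacted = 0.441 × 1411 = 622.3 lbmol/h; ν_C = −1, so ξ = 622.3/1 = 622.3 lbmol/h.
Outlet amounts (n = n₀ + ν ξ):
  C: 1411 − 1(622.3) = 788.7
  D: 779.2 − 1(622.3) = 156.9
  B: 0 + 1(622.3) = 622.3
  A: 0 + 1(622.3) = 622.3
Total out = 2190 lbmol/h; y_D = 156.9 / 2190 = 0.07166.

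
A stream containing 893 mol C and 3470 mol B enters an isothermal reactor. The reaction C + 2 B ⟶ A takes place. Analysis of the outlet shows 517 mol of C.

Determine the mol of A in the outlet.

For C: n = n₀ − 1ξ → 517 = 893 − 1ξ, giving ξ = 376 mol.
Outlet amounts (n = n₀ + ν ξ):
  C: 893 − 1(376) = 517
  B: 3470 − 2(376) = 2718
  A: 0 + 1(376) = 376

376 mol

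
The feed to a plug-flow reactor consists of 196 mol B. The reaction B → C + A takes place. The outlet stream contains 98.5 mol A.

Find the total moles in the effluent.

For A: n = n₀ + 1ξ → 98.5 = 0 + 1ξ, giving ξ = 98.5 mol.
Outlet amounts (n = n₀ + ν ξ):
  B: 196 − 1(98.5) = 97.5
  C: 0 + 1(98.5) = 98.5
  A: 0 + 1(98.5) = 98.5
Total out = 97.5 + 98.5 + 98.5 = 294.5 mol.

294 mol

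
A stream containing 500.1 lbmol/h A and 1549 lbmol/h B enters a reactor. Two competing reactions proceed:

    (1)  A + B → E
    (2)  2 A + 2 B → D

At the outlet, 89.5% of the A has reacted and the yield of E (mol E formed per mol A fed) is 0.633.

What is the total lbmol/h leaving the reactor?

Yield of E: 1ξ₁ / 500.1 = 0.633 → ξ₁ = 316.6 lbmol/h.
Conversion of A: 1ξ₁ + 2ξ₂ = 0.895 × 500.1 = 447.6 → ξ₂ = 65.51 lbmol/h.
Outlet amounts (n = n₀ + Σ ν·ξ):
  A: 500.1 − 1(316.6) − 2(65.51) = 52.51
  B: 1549 − 1(316.6) − 2(65.51) = 1101
  E: 0 + 1(316.6) = 316.6
  D: 0 + 1(65.51) = 65.51
Total out = 52.51 + 1101 + 316.6 + 65.51 = 1536 lbmol/h.

1540 lbmol/h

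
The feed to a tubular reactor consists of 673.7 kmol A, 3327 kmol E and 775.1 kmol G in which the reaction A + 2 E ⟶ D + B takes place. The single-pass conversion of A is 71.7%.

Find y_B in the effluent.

0.113

A reacted = 0.717 × 673.7 = 483 kmol; ν_A = −1, so ξ = 483/1 = 483 kmol.
Outlet amounts (n = n₀ + ν ξ):
  A: 673.7 − 1(483) = 190.7
  E: 3327 − 2(483) = 2361
  D: 0 + 1(483) = 483
  B: 0 + 1(483) = 483
  G: 775.1 (inert)
Total out = 4293 kmol; y_B = 483 / 4293 = 0.1125.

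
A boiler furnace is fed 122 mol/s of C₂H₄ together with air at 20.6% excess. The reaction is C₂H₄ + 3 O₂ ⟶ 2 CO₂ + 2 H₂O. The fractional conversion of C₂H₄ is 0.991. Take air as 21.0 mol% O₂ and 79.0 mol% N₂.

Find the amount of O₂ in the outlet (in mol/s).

Stoichiometric O₂ = 3 × 122 = 366 mol/s; O₂ fed = 366 × 1.206 = 441.4 mol/s.
N₂ fed = 441.4 × 79/21 = 1660 mol/s.
Fuel reacted = 0.991 × 122 → ξ = 120.9 mol/s.
Outlet (n = n₀ + ν ξ):
  C₂H₄: 122 − 1(120.9) = 1.098
  O₂: 441.4 − 3(120.9) = 78.69
  N₂: 1660 (inert)
  CO₂: 0 + 2(120.9) = 241.8
  H₂O: 0 + 2(120.9) = 241.8

78.7 mol/s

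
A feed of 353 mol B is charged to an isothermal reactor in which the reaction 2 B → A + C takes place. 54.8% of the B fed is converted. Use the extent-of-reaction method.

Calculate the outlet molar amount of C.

96.7 mol

B reacted = 0.548 × 353 = 193.4 mol; ν_B = −2, so ξ = 193.4/2 = 96.72 mol.
Outlet amounts (n = n₀ + ν ξ):
  B: 353 − 2(96.72) = 159.6
  A: 0 + 1(96.72) = 96.72
  C: 0 + 1(96.72) = 96.72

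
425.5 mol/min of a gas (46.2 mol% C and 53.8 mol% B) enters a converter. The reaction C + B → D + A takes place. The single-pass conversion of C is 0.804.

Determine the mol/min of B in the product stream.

70.9 mol/min

C reacted = 0.804 × 196.6 = 158.1 mol/min; ν_C = −1, so ξ = 158.1/1 = 158.1 mol/min.
Outlet amounts (n = n₀ + ν ξ):
  C: 196.6 − 1(158.1) = 38.53
  B: 228.9 − 1(158.1) = 70.87
  D: 0 + 1(158.1) = 158.1
  A: 0 + 1(158.1) = 158.1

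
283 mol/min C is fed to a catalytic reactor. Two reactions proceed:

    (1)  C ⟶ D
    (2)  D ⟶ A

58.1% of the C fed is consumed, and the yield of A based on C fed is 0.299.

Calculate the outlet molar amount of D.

79.8 mol/min

Conversion of C: C consumed = 1ξ₁ = 0.581 × 283 → ξ₁ = 164.4 mol/min.
Yield of A: 1ξ₂ / 283 = 0.299 → ξ₂ = 84.62 mol/min.
Outlet amounts (n = n₀ + Σ ν·ξ):
  C: 283 − 1(164.4) = 118.6
  D: 0 + 1(164.4) − 1(84.62) = 79.81
  A: 0 + 1(84.62) = 84.62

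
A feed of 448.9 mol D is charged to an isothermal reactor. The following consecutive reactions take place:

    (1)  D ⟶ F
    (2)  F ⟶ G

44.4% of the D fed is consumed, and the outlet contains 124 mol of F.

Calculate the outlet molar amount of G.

75.3 mol

Conversion of D: D consumed = 1ξ₁ = 0.444 × 448.9 → ξ₁ = 199.3 mol.
F balance: n_F = 0 + 1ξ₁ − 1ξ₂ = 124 → ξ₂ = (1·199.3 − 124)/1 = 75.31 mol.
Outlet amounts (n = n₀ + Σ ν·ξ):
  D: 448.9 − 1(199.3) = 249.6
  F: 0 + 1(199.3) − 1(75.31) = 124
  G: 0 + 1(75.31) = 75.31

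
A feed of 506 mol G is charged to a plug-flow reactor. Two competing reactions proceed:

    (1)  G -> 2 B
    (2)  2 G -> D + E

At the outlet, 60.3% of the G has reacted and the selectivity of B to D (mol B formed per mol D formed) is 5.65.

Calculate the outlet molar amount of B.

357 mol

Conversion of G: G consumed = 0.603 × 506 = 305.1 mol = 1ξ₁ + 2ξ₂.
Selectivity: 2ξ₁ / (1ξ₂) = 5.65 → ξ₁ = 2.825 ξ₂.
Substitute: (1·2.825 + 2) ξ₂ = 305.1 → ξ₂ = 63.24 mol, ξ₁ = 178.6 mol.
Outlet amounts (n = n₀ + Σ ν·ξ):
  G: 506 − 1(178.6) − 2(63.24) = 200.9
  B: 0 + 2(178.6) = 357.3
  D: 0 + 1(63.24) = 63.24
  E: 0 + 1(63.24) = 63.24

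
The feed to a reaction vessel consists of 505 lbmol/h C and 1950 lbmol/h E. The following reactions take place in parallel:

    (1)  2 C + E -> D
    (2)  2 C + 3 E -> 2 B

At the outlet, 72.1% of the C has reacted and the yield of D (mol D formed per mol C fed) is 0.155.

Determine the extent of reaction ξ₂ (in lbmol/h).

Yield of D: 1ξ₁ / 505 = 0.155 → ξ₁ = 78.28 lbmol/h.
Conversion of C: 2ξ₁ + 2ξ₂ = 0.721 × 505 = 364.1 → ξ₂ = 103.8 lbmol/h.
Outlet amounts (n = n₀ + Σ ν·ξ):
  C: 505 − 2(78.28) − 2(103.8) = 140.9
  E: 1950 − 1(78.28) − 3(103.8) = 1560
  D: 0 + 1(78.28) = 78.28
  B: 0 + 2(103.8) = 207.6

ξ₂ = 104 lbmol/h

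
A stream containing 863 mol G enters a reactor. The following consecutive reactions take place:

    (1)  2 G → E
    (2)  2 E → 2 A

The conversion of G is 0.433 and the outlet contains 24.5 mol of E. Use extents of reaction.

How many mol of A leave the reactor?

Conversion of G: G consumed = 2ξ₁ = 0.433 × 863 → ξ₁ = 186.8 mol.
E balance: n_E = 0 + 1ξ₁ − 2ξ₂ = 24.5 → ξ₂ = (1·186.8 − 24.5)/2 = 81.17 mol.
Outlet amounts (n = n₀ + Σ ν·ξ):
  G: 863 − 2(186.8) = 489.3
  E: 0 + 1(186.8) − 2(81.17) = 24.5
  A: 0 + 2(81.17) = 162.3

162 mol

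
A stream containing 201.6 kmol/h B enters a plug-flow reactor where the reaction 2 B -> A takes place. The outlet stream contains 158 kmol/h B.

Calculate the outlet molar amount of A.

21.8 kmol/h

For B: n = n₀ − 2ξ → 158 = 201.6 − 2ξ, giving ξ = 21.8 kmol/h.
Outlet amounts (n = n₀ + ν ξ):
  B: 201.6 − 2(21.8) = 158
  A: 0 + 1(21.8) = 21.8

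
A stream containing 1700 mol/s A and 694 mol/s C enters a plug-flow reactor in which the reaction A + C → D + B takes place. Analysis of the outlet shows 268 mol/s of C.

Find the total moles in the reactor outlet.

For C: n = n₀ − 1ξ → 268 = 694 − 1ξ, giving ξ = 426 mol/s.
Outlet amounts (n = n₀ + ν ξ):
  A: 1700 − 1(426) = 1274
  C: 694 − 1(426) = 268
  D: 0 + 1(426) = 426
  B: 0 + 1(426) = 426
Total out = 1274 + 268 + 426 + 426 = 2394 mol/s.

2390 mol/s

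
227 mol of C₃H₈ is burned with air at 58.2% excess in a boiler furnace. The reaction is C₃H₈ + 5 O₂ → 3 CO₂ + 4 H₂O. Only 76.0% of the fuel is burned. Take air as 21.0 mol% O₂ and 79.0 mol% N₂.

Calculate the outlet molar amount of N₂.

6750 mol

Stoichiometric O₂ = 5 × 227 = 1135 mol; O₂ fed = 1135 × 1.582 = 1796 mol.
N₂ fed = 1796 × 79/21 = 6755 mol.
Fuel reacted = 0.76 × 227 → ξ = 172.5 mol.
Outlet (n = n₀ + ν ξ):
  C₃H₈: 227 − 1(172.5) = 54.48
  O₂: 1796 − 5(172.5) = 933
  N₂: 6755 (inert)
  CO₂: 0 + 3(172.5) = 517.6
  H₂O: 0 + 4(172.5) = 690.1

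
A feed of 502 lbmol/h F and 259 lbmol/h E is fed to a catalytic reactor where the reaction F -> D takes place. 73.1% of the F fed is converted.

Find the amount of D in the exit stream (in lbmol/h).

F reacted = 0.731 × 502 = 367 lbmol/h; ν_F = −1, so ξ = 367/1 = 367 lbmol/h.
Outlet amounts (n = n₀ + ν ξ):
  F: 502 − 1(367) = 135
  D: 0 + 1(367) = 367
  E: 259 (inert)

367 lbmol/h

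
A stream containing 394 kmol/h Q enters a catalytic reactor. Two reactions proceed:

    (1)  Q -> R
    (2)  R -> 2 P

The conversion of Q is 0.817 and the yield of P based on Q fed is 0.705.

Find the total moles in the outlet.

Conversion of Q: Q consumed = 1ξ₁ = 0.817 × 394 → ξ₁ = 321.9 kmol/h.
Yield of P: 2ξ₂ / 394 = 0.705 → ξ₂ = 138.9 kmol/h.
Outlet amounts (n = n₀ + Σ ν·ξ):
  Q: 394 − 1(321.9) = 72.1
  R: 0 + 1(321.9) − 1(138.9) = 183
  P: 0 + 2(138.9) = 277.8
Total out = 72.1 + 183 + 277.8 = 532.9 kmol/h.

533 kmol/h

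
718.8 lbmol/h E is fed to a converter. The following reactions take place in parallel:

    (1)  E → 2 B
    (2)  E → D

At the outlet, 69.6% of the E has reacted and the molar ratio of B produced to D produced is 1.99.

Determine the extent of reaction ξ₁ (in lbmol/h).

Conversion of E: E consumed = 0.696 × 718.8 = 500.3 lbmol/h = 1ξ₁ + 1ξ₂.
Selectivity: 2ξ₁ / (1ξ₂) = 1.99 → ξ₁ = 0.995 ξ₂.
Substitute: (1·0.995 + 1) ξ₂ = 500.3 → ξ₂ = 250.8 lbmol/h, ξ₁ = 249.5 lbmol/h.
Outlet amounts (n = n₀ + Σ ν·ξ):
  E: 718.8 − 1(249.5) − 1(250.8) = 218.5
  B: 0 + 2(249.5) = 499
  D: 0 + 1(250.8) = 250.8

ξ₁ = 250 lbmol/h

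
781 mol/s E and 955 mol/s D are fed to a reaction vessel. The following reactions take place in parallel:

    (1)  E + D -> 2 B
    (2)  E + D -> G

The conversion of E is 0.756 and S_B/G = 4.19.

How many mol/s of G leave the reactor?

191 mol/s

Conversion of E: E consumed = 0.756 × 781 = 590.4 mol/s = 1ξ₁ + 1ξ₂.
Selectivity: 2ξ₁ / (1ξ₂) = 4.19 → ξ₁ = 2.095 ξ₂.
Substitute: (1·2.095 + 1) ξ₂ = 590.4 → ξ₂ = 190.8 mol/s, ξ₁ = 399.7 mol/s.
Outlet amounts (n = n₀ + Σ ν·ξ):
  E: 781 − 1(399.7) − 1(190.8) = 190.6
  D: 955 − 1(399.7) − 1(190.8) = 364.6
  B: 0 + 2(399.7) = 799.3
  G: 0 + 1(190.8) = 190.8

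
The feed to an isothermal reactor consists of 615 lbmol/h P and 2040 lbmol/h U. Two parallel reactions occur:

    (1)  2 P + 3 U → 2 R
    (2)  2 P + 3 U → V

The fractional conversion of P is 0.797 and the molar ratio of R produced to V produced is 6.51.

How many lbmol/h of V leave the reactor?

Conversion of P: P consumed = 0.797 × 615 = 490.2 lbmol/h = 2ξ₁ + 2ξ₂.
Selectivity: 2ξ₁ / (1ξ₂) = 6.51 → ξ₁ = 3.255 ξ₂.
Substitute: (2·3.255 + 2) ξ₂ = 490.2 → ξ₂ = 57.6 lbmol/h, ξ₁ = 187.5 lbmol/h.
Outlet amounts (n = n₀ + Σ ν·ξ):
  P: 615 − 2(187.5) − 2(57.6) = 124.8
  U: 2040 − 3(187.5) − 3(57.6) = 1305
  R: 0 + 2(187.5) = 375
  V: 0 + 1(57.6) = 57.6

57.6 lbmol/h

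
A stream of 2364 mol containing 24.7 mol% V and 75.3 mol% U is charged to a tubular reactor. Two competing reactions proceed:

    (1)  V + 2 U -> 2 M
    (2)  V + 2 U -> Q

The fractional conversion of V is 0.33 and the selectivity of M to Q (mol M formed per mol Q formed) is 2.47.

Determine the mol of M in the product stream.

213 mol

Conversion of V: V consumed = 0.33 × 583.9 = 192.7 mol = 1ξ₁ + 1ξ₂.
Selectivity: 2ξ₁ / (1ξ₂) = 2.47 → ξ₁ = 1.235 ξ₂.
Substitute: (1·1.235 + 1) ξ₂ = 192.7 → ξ₂ = 86.21 mol, ξ₁ = 106.5 mol.
Outlet amounts (n = n₀ + Σ ν·ξ):
  V: 583.9 − 1(106.5) − 1(86.21) = 391.2
  U: 1780 − 2(106.5) − 2(86.21) = 1395
  M: 0 + 2(106.5) = 213
  Q: 0 + 1(86.21) = 86.21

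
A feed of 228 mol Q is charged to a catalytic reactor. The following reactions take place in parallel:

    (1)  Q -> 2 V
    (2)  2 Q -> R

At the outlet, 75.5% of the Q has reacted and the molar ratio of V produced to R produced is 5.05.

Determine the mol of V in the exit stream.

192 mol

Conversion of Q: Q consumed = 0.755 × 228 = 172.1 mol = 1ξ₁ + 2ξ₂.
Selectivity: 2ξ₁ / (1ξ₂) = 5.05 → ξ₁ = 2.525 ξ₂.
Substitute: (1·2.525 + 2) ξ₂ = 172.1 → ξ₂ = 38.04 mol, ξ₁ = 96.06 mol.
Outlet amounts (n = n₀ + Σ ν·ξ):
  Q: 228 − 1(96.06) − 2(38.04) = 55.86
  V: 0 + 2(96.06) = 192.1
  R: 0 + 1(38.04) = 38.04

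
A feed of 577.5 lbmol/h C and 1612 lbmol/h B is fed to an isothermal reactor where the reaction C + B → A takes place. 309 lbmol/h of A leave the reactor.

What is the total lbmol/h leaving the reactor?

1880 lbmol/h

For A: n = n₀ + 1ξ → 309 = 0 + 1ξ, giving ξ = 309 lbmol/h.
Outlet amounts (n = n₀ + ν ξ):
  C: 577.5 − 1(309) = 268.5
  B: 1612 − 1(309) = 1303
  A: 0 + 1(309) = 309
Total out = 268.5 + 1303 + 309 = 1880 lbmol/h.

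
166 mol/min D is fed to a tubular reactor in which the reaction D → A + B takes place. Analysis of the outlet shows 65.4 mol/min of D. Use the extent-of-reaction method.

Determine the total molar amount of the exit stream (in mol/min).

267 mol/min

For D: n = n₀ − 1ξ → 65.4 = 166 − 1ξ, giving ξ = 100.6 mol/min.
Outlet amounts (n = n₀ + ν ξ):
  D: 166 − 1(100.6) = 65.4
  A: 0 + 1(100.6) = 100.6
  B: 0 + 1(100.6) = 100.6
Total out = 65.4 + 100.6 + 100.6 = 266.6 mol/min.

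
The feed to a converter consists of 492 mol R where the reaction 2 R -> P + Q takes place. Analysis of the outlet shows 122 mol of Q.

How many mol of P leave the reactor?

For Q: n = n₀ + 1ξ → 122 = 0 + 1ξ, giving ξ = 122 mol.
Outlet amounts (n = n₀ + ν ξ):
  R: 492 − 2(122) = 248
  P: 0 + 1(122) = 122
  Q: 0 + 1(122) = 122

122 mol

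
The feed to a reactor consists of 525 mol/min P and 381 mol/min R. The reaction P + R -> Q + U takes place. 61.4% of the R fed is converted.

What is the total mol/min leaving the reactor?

R reacted = 0.614 × 381 = 233.9 mol/min; ν_R = −1, so ξ = 233.9/1 = 233.9 mol/min.
Outlet amounts (n = n₀ + ν ξ):
  P: 525 − 1(233.9) = 291.1
  R: 381 − 1(233.9) = 147.1
  Q: 0 + 1(233.9) = 233.9
  U: 0 + 1(233.9) = 233.9
Total out = 291.1 + 147.1 + 233.9 + 233.9 = 906 mol/min.

906 mol/min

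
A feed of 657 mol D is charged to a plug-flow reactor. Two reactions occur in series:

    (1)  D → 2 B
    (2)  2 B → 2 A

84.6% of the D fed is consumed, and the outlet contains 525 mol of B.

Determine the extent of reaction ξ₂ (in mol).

ξ₂ = 293 mol

Conversion of D: D consumed = 1ξ₁ = 0.846 × 657 → ξ₁ = 555.8 mol.
B balance: n_B = 0 + 2ξ₁ − 2ξ₂ = 525 → ξ₂ = (2·555.8 − 525)/2 = 293.3 mol.
Outlet amounts (n = n₀ + Σ ν·ξ):
  D: 657 − 1(555.8) = 101.2
  B: 0 + 2(555.8) − 2(293.3) = 525
  A: 0 + 2(293.3) = 586.6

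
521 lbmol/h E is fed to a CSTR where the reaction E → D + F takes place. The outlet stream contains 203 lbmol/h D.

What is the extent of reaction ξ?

ξ = 203 lbmol/h

For D: n = n₀ + 1ξ → 203 = 0 + 1ξ, giving ξ = 203 lbmol/h.
Outlet amounts (n = n₀ + ν ξ):
  E: 521 − 1(203) = 318
  D: 0 + 1(203) = 203
  F: 0 + 1(203) = 203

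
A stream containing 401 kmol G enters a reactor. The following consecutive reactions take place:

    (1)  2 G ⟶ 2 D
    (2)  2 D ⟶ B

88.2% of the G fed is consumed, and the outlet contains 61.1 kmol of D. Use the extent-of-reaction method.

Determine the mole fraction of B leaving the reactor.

Conversion of G: G consumed = 2ξ₁ = 0.882 × 401 → ξ₁ = 176.8 kmol.
D balance: n_D = 0 + 2ξ₁ − 2ξ₂ = 61.1 → ξ₂ = (2·176.8 − 61.1)/2 = 146.3 kmol.
Outlet amounts (n = n₀ + Σ ν·ξ):
  G: 401 − 2(176.8) = 47.32
  D: 0 + 2(176.8) − 2(146.3) = 61.1
  B: 0 + 1(146.3) = 146.3
Total out = 254.7 kmol; y_B = 146.3 / 254.7 = 0.5743.

0.574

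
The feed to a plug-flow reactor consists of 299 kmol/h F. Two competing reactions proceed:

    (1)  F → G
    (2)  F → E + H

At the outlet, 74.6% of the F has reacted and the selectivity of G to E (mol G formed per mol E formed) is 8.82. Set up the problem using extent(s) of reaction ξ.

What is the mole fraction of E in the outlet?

Conversion of F: F consumed = 0.746 × 299 = 223.1 kmol/h = 1ξ₁ + 1ξ₂.
Selectivity: 1ξ₁ / (1ξ₂) = 8.82 → ξ₁ = 8.82 ξ₂.
Substitute: (1·8.82 + 1) ξ₂ = 223.1 → ξ₂ = 22.71 kmol/h, ξ₁ = 200.3 kmol/h.
Outlet amounts (n = n₀ + Σ ν·ξ):
  F: 299 − 1(200.3) − 1(22.71) = 75.95
  G: 0 + 1(200.3) = 200.3
  E: 0 + 1(22.71) = 22.71
  H: 0 + 1(22.71) = 22.71
Total out = 321.7 kmol/h; y_E = 22.71 / 321.7 = 0.0706.

0.0706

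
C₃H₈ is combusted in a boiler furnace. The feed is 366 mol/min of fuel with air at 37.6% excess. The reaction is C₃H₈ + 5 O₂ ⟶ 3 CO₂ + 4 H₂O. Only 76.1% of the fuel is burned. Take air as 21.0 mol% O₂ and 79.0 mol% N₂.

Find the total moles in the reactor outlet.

12600 mol/min

Stoichiometric O₂ = 5 × 366 = 1830 mol/min; O₂ fed = 1830 × 1.376 = 2518 mol/min.
N₂ fed = 2518 × 79/21 = 9473 mol/min.
Fuel reacted = 0.761 × 366 → ξ = 278.5 mol/min.
Outlet (n = n₀ + ν ξ):
  C₃H₈: 366 − 1(278.5) = 87.47
  O₂: 2518 − 5(278.5) = 1125
  N₂: 9473 (inert)
  CO₂: 0 + 3(278.5) = 835.6
  H₂O: 0 + 4(278.5) = 1114
Total out = 87.47 + 1125 + 9473 + 835.6 + 1114 = 12640 mol/min.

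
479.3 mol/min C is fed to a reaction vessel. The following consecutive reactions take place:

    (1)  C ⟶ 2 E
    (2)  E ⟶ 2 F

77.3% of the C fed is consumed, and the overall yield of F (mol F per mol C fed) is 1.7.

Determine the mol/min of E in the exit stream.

Conversion of C: C consumed = 1ξ₁ = 0.773 × 479.3 → ξ₁ = 370.5 mol/min.
Yield of F: 2ξ₂ / 479.3 = 1.7 → ξ₂ = 407.4 mol/min.
Outlet amounts (n = n₀ + Σ ν·ξ):
  C: 479.3 − 1(370.5) = 108.8
  E: 0 + 2(370.5) − 1(407.4) = 333.6
  F: 0 + 2(407.4) = 814.8

334 mol/min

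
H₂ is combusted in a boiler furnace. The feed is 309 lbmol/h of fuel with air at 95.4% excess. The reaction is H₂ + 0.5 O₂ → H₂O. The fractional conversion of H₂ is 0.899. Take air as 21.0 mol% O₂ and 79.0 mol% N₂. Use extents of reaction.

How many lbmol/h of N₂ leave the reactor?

Stoichiometric O₂ = 0.5 × 309 = 154.5 lbmol/h; O₂ fed = 154.5 × 1.954 = 301.9 lbmol/h.
N₂ fed = 301.9 × 79/21 = 1136 lbmol/h.
Fuel reacted = 0.899 × 309 → ξ = 277.8 lbmol/h.
Outlet (n = n₀ + ν ξ):
  H₂: 309 − 1(277.8) = 31.21
  O₂: 301.9 − 0.5(277.8) = 163
  N₂: 1136 (inert)
  H₂O: 0 + 1(277.8) = 277.8

1140 lbmol/h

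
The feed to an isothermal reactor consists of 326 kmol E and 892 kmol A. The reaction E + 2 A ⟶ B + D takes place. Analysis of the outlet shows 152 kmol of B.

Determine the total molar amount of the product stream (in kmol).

1070 kmol

For B: n = n₀ + 1ξ → 152 = 0 + 1ξ, giving ξ = 152 kmol.
Outlet amounts (n = n₀ + ν ξ):
  E: 326 − 1(152) = 174
  A: 892 − 2(152) = 588
  B: 0 + 1(152) = 152
  D: 0 + 1(152) = 152
Total out = 174 + 588 + 152 + 152 = 1066 kmol.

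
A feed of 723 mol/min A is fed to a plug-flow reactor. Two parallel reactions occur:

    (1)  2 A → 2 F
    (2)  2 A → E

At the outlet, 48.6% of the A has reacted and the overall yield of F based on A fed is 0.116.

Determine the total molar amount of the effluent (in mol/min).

589 mol/min

Yield of F: 2ξ₁ / 723 = 0.116 → ξ₁ = 41.93 mol/min.
Conversion of A: 2ξ₁ + 2ξ₂ = 0.486 × 723 = 351.4 → ξ₂ = 133.8 mol/min.
Outlet amounts (n = n₀ + Σ ν·ξ):
  A: 723 − 2(41.93) − 2(133.8) = 371.6
  F: 0 + 2(41.93) = 83.87
  E: 0 + 1(133.8) = 133.8
Total out = 371.6 + 83.87 + 133.8 = 589.2 mol/min.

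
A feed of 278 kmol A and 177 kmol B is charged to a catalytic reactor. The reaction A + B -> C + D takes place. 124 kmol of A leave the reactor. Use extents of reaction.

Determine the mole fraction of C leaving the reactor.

For A: n = n₀ − 1ξ → 124 = 278 − 1ξ, giving ξ = 154 kmol.
Outlet amounts (n = n₀ + ν ξ):
  A: 278 − 1(154) = 124
  B: 177 − 1(154) = 23
  C: 0 + 1(154) = 154
  D: 0 + 1(154) = 154
Total out = 455 kmol; y_C = 154 / 455 = 0.3385.

0.338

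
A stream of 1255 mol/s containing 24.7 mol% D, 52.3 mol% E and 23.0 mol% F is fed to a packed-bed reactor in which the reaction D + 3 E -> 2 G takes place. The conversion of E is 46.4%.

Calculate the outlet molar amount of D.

E reacted = 0.464 × 656.4 = 304.6 mol/s; ν_E = −3, so ξ = 304.6/3 = 101.5 mol/s.
Outlet amounts (n = n₀ + ν ξ):
  D: 310 − 1(101.5) = 208.5
  E: 656.4 − 3(101.5) = 351.8
  G: 0 + 2(101.5) = 203
  F: 288.6 (inert)

208 mol/s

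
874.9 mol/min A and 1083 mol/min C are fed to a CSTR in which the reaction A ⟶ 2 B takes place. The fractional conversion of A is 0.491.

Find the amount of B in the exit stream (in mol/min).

A reacted = 0.491 × 874.9 = 429.6 mol/min; ν_A = −1, so ξ = 429.6/1 = 429.6 mol/min.
Outlet amounts (n = n₀ + ν ξ):
  A: 874.9 − 1(429.6) = 445.3
  B: 0 + 2(429.6) = 859.2
  C: 1083 (inert)

859 mol/min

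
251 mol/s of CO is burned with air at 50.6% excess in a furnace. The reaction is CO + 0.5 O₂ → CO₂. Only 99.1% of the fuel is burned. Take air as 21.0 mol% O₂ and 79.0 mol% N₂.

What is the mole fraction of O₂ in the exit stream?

0.063

Stoichiometric O₂ = 0.5 × 251 = 125.5 mol/s; O₂ fed = 125.5 × 1.506 = 189 mol/s.
N₂ fed = 189 × 79/21 = 711 mol/s.
Fuel reacted = 0.991 × 251 → ξ = 248.7 mol/s.
Outlet (n = n₀ + ν ξ):
  CO: 251 − 1(248.7) = 2.259
  O₂: 189 − 0.5(248.7) = 64.63
  N₂: 711 (inert)
  CO₂: 0 + 1(248.7) = 248.7
Total out = 1027 mol/s; y_O₂ = 64.63 / 1027 = 0.06296.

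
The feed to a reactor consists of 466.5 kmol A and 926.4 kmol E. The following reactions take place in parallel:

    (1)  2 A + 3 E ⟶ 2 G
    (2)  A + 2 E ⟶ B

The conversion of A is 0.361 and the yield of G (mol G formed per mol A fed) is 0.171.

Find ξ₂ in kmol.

Yield of G: 2ξ₁ / 466.5 = 0.171 → ξ₁ = 39.89 kmol.
Conversion of A: 2ξ₁ + 1ξ₂ = 0.361 × 466.5 = 168.4 → ξ₂ = 88.63 kmol.
Outlet amounts (n = n₀ + Σ ν·ξ):
  A: 466.5 − 2(39.89) − 1(88.63) = 298.1
  E: 926.4 − 3(39.89) − 2(88.63) = 629.5
  G: 0 + 2(39.89) = 79.77
  B: 0 + 1(88.63) = 88.63

ξ₂ = 88.6 kmol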